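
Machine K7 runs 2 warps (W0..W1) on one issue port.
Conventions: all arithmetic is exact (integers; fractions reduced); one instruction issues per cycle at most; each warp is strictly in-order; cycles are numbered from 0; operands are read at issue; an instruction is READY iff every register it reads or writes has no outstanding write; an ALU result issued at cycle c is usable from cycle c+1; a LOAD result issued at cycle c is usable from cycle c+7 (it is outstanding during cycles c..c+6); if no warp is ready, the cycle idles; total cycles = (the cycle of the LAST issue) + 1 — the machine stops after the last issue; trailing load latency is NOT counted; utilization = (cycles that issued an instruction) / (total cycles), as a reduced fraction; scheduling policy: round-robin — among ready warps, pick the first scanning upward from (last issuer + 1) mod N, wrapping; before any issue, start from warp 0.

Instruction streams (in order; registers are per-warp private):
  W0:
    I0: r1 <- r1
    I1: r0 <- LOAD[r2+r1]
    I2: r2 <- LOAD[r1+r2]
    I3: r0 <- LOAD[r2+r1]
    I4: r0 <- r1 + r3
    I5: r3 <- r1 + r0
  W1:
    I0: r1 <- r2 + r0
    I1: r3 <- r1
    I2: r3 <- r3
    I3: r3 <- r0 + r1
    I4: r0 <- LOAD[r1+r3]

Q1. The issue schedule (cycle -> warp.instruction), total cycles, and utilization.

cycle 0: W0.I0
cycle 1: W1.I0
cycle 2: W0.I1
cycle 3: W1.I1
cycle 4: W0.I2
cycle 5: W1.I2
cycle 6: W1.I3
cycle 7: W1.I4
cycle 8: idle
cycle 9: idle
cycle 10: idle
cycle 11: W0.I3
cycle 12: idle
cycle 13: idle
cycle 14: idle
cycle 15: idle
cycle 16: idle
cycle 17: idle
cycle 18: W0.I4
cycle 19: W0.I5

Answer: 20 cycles, utilization 11/20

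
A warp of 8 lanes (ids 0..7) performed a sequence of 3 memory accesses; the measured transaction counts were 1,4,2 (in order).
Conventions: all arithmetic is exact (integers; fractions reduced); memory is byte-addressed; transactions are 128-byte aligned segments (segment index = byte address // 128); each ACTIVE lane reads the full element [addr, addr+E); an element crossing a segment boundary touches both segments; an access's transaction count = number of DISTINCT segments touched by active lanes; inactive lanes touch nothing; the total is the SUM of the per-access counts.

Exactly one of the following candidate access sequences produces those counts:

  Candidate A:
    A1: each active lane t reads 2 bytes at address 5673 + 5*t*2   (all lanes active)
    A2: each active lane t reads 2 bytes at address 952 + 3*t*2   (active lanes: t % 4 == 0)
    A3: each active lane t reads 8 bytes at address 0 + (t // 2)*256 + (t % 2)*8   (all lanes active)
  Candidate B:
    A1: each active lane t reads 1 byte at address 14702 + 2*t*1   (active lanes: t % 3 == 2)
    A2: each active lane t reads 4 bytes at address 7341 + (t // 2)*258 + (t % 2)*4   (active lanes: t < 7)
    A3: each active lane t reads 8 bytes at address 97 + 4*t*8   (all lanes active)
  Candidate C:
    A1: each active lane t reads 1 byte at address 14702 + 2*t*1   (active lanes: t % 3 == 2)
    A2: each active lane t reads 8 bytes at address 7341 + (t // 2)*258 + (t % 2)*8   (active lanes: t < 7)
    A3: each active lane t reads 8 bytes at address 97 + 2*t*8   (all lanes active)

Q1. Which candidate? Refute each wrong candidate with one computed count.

A: A2 gives 1 transaction, not 4
B: A3 gives 3 transactions, not 2
C: all counts match (1,4,2)

Answer: C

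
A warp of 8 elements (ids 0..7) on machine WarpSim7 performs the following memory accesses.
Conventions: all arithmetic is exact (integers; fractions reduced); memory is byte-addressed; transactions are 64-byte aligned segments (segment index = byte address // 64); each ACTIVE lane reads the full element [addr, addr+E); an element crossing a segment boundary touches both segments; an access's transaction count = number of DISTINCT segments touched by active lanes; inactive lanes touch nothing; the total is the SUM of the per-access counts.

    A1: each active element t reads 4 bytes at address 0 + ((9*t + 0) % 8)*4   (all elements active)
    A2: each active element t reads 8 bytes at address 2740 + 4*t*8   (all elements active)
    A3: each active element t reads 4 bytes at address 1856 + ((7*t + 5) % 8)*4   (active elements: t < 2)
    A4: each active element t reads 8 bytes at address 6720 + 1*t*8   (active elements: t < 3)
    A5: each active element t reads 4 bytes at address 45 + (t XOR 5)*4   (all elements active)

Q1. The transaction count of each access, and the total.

A1: 1 transaction
A2: 5 transactions
A3: 1 transaction
A4: 1 transaction
A5: 2 transactions

Answer: 1,5,1,1,2; total 10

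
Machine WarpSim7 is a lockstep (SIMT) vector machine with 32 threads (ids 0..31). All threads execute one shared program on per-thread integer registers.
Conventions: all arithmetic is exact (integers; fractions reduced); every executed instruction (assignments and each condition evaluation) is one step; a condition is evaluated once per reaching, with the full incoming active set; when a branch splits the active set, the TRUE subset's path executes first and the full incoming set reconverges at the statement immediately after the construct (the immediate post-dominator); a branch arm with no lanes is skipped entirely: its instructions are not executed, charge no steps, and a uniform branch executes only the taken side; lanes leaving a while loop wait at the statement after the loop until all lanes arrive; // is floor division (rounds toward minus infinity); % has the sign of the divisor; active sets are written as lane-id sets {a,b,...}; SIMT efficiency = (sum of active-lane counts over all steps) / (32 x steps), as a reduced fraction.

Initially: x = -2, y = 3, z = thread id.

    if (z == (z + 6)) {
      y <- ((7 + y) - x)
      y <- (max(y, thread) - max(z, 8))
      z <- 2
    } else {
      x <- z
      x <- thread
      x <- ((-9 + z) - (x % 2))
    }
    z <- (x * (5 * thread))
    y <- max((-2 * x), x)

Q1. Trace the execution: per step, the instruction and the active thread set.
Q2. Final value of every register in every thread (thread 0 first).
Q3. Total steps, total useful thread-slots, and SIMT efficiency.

step 0: eval (z == (z + 6))          {0,1,2,3,4,5,6,7,8,9,10,11,12,13,14,15,16,17,18,19,20,21,22,23,24,25,26,27,28,29,30,31}
step 1: x <- z                       {0,1,2,3,4,5,6,7,8,9,10,11,12,13,14,15,16,17,18,19,20,21,22,23,24,25,26,27,28,29,30,31}
step 2: x <- thread                  {0,1,2,3,4,5,6,7,8,9,10,11,12,13,14,15,16,17,18,19,20,21,22,23,24,25,26,27,28,29,30,31}
step 3: x <- ((-9 + z) - (x % 2))    {0,1,2,3,4,5,6,7,8,9,10,11,12,13,14,15,16,17,18,19,20,21,22,23,24,25,26,27,28,29,30,31}
step 4: z <- (x * (5 * thread))      {0,1,2,3,4,5,6,7,8,9,10,11,12,13,14,15,16,17,18,19,20,21,22,23,24,25,26,27,28,29,30,31}
step 5: y <- max((-2 * x), x)        {0,1,2,3,4,5,6,7,8,9,10,11,12,13,14,15,16,17,18,19,20,21,22,23,24,25,26,27,28,29,30,31}

Answer: 6 steps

x: -9,-9,-7,-7,-5,-5,-3,-3,-1,-1,1,1,3,3,5,5,7,7,9,9,11,11,13,13,15,15,17,17,19,19,21,21
y: 18,18,14,14,10,10,6,6,2,2,1,1,3,3,5,5,7,7,9,9,11,11,13,13,15,15,17,17,19,19,21,21
z: 0,-45,-70,-105,-100,-125,-90,-105,-40,-45,50,55,180,195,350,375,560,595,810,855,1100,1155,1430,1495,1800,1875,2210,2295,2660,2755,3150,3255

steps = 6; useful = 192; efficiency = 192/192 = 1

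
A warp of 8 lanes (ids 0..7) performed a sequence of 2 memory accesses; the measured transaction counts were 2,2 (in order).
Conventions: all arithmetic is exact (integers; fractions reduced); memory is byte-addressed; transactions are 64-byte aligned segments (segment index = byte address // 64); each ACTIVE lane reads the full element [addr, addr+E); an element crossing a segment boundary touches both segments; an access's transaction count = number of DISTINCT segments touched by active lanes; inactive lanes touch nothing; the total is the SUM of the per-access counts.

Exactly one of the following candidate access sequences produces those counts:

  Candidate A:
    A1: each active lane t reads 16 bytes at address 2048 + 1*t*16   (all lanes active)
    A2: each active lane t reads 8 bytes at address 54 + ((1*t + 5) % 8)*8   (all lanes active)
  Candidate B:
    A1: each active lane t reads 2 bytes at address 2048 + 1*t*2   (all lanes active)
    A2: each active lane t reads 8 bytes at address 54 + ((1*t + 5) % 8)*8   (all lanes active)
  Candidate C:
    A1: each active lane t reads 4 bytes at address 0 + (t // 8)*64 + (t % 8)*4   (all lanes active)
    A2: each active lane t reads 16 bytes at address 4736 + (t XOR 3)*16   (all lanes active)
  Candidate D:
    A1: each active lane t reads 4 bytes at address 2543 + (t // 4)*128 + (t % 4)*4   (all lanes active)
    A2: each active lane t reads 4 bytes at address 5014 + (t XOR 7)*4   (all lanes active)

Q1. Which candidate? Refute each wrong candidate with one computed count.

B: A1 gives 1 transaction, not 2
C: A1 gives 1 transaction, not 2
D: A2 gives 1 transaction, not 2
A: all counts match (2,2)

Answer: A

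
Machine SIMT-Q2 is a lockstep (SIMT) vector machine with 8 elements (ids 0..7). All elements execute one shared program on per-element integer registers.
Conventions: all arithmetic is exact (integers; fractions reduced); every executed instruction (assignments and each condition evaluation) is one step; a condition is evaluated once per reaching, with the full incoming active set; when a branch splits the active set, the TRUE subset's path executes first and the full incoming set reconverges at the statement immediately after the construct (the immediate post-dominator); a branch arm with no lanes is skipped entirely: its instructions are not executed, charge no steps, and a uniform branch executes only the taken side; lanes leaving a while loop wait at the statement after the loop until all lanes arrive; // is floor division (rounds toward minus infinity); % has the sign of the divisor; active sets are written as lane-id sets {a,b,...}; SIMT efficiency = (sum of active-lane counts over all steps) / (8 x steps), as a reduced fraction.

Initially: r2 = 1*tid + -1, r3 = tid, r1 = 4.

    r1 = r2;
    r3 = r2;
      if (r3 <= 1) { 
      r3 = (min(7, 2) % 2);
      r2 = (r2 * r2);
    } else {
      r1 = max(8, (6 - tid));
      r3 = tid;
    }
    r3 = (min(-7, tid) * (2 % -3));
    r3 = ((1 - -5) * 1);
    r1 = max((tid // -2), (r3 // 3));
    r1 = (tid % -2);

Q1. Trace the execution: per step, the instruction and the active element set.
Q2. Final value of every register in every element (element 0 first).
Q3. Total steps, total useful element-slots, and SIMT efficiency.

step 0: r1 <- r2                     {0,1,2,3,4,5,6,7}
step 1: r3 <- r2                     {0,1,2,3,4,5,6,7}
step 2: eval (r3 <= 1)               {0,1,2,3,4,5,6,7}
step 3: r3 <- (min(7, 2) % 2)        {0,1,2}
step 4: r2 <- (r2 * r2)              {0,1,2}
step 5: r1 <- max(8, (6 - tid))      {3,4,5,6,7}
step 6: r3 <- tid                    {3,4,5,6,7}
step 7: r3 <- (min(-7, tid) * (2 % -3)) {0,1,2,3,4,5,6,7}
step 8: r3 <- ((1 - -5) * 1)         {0,1,2,3,4,5,6,7}
step 9: r1 <- max((tid // -2), (r3 // 3)) {0,1,2,3,4,5,6,7}
step 10: r1 <- (tid % -2)             {0,1,2,3,4,5,6,7}

Answer: 11 steps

r2: 1,0,1,2,3,4,5,6
r3: 6,6,6,6,6,6,6,6
r1: 0,-1,0,-1,0,-1,0,-1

steps = 11; useful = 72; efficiency = 72/88 = 9/11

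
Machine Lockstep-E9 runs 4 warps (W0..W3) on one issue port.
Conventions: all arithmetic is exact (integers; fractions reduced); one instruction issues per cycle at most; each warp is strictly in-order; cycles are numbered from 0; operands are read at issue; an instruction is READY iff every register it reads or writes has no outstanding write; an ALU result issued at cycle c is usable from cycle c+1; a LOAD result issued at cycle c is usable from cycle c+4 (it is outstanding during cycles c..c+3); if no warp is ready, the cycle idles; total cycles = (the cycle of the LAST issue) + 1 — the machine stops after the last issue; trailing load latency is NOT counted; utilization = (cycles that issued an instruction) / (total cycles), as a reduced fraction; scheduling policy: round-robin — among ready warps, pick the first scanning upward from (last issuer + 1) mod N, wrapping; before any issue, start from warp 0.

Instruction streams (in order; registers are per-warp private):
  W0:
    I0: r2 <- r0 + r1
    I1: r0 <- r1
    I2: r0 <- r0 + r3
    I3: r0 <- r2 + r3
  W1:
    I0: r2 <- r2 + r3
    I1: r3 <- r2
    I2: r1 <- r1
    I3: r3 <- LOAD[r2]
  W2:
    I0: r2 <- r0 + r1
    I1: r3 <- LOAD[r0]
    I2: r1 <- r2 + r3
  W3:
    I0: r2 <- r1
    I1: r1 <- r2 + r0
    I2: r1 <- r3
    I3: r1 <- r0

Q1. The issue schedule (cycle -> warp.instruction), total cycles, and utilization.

cycle 0: W0.I0
cycle 1: W1.I0
cycle 2: W2.I0
cycle 3: W3.I0
cycle 4: W0.I1
cycle 5: W1.I1
cycle 6: W2.I1
cycle 7: W3.I1
cycle 8: W0.I2
cycle 9: W1.I2
cycle 10: W2.I2
cycle 11: W3.I2
cycle 12: W0.I3
cycle 13: W1.I3
cycle 14: W3.I3

Answer: 15 cycles, utilization 1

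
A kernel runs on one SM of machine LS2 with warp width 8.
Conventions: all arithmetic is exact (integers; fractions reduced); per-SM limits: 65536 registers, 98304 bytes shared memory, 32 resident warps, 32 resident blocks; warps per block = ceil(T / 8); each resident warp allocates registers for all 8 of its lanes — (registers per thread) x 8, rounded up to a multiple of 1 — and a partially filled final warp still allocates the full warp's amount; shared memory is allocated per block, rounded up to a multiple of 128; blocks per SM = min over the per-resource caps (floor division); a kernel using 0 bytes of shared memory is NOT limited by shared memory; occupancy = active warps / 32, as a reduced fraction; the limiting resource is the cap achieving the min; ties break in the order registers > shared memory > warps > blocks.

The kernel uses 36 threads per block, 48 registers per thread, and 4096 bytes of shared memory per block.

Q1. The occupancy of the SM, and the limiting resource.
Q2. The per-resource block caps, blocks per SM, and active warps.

Answer: occupancy 15/16, limited by warps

registers: 34 blocks
shared memory: 24 blocks
warps: 6 blocks
blocks: 32 blocks

Answer: 6 blocks, 30 active warps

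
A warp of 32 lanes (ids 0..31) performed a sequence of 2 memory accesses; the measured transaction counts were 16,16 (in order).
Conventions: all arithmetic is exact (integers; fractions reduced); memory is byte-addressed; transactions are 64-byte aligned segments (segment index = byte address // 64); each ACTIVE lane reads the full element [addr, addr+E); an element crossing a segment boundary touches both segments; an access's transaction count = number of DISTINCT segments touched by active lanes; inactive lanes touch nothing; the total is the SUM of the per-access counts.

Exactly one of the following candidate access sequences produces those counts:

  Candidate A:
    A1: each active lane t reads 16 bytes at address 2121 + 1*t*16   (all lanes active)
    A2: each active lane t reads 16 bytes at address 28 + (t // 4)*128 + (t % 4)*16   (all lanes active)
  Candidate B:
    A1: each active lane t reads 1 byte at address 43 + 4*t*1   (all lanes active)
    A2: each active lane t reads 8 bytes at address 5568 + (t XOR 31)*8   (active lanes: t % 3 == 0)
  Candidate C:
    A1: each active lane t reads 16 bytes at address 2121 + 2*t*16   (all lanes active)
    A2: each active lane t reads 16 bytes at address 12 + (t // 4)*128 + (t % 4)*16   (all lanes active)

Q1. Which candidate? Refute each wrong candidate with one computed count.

A: A1 gives 9 transactions, not 16
B: A1 gives 3 transactions, not 16
C: all counts match (16,16)

Answer: C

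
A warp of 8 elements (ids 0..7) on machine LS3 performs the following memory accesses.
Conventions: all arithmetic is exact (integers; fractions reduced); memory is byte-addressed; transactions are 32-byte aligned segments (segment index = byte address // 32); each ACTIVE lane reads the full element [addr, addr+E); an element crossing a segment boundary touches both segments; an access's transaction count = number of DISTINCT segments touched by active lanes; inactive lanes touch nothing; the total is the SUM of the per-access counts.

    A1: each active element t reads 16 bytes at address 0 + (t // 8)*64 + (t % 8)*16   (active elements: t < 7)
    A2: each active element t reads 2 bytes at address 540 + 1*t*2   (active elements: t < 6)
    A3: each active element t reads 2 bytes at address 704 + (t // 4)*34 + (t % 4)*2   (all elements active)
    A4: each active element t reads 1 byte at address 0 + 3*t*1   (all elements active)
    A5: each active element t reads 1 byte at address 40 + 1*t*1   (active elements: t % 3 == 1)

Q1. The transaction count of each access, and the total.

A1: 4 transactions
A2: 2 transactions
A3: 2 transactions
A4: 1 transaction
A5: 1 transaction

Answer: 4,2,2,1,1; total 10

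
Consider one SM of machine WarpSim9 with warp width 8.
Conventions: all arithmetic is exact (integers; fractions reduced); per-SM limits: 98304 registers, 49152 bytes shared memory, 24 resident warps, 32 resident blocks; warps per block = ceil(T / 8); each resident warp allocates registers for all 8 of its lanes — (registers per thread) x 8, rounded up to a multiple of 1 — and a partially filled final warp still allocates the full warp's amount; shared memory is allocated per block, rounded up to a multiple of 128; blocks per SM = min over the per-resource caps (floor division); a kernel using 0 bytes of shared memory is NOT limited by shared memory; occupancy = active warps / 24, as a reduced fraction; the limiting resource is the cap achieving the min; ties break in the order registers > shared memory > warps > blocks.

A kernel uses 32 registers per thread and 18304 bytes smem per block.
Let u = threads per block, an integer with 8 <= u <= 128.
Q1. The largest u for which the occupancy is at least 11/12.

Answer: u = 96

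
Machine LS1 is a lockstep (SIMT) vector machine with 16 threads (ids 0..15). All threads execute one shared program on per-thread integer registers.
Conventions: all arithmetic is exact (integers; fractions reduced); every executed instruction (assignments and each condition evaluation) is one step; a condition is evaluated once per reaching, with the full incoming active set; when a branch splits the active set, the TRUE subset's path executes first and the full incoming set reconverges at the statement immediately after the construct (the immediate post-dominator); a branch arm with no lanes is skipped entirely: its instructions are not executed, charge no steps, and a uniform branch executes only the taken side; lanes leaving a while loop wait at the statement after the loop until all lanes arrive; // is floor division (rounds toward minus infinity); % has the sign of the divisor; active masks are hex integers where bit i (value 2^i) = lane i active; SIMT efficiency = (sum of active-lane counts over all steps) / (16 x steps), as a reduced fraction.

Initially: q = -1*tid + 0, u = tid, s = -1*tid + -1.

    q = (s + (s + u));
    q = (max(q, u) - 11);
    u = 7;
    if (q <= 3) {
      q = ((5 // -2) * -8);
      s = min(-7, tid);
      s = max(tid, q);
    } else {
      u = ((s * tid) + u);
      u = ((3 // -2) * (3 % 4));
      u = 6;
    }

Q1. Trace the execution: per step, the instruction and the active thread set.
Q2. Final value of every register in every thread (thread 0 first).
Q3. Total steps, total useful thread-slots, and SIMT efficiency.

step 0: q <- (s + (s + u))           0xffff
step 1: q <- (max(q, u) - 11)        0xffff
step 2: u <- 7                       0xffff
step 3: eval (q <= 3)                0xffff
step 4: q <- ((5 // -2) * -8)        0x7fff
step 5: s <- min(-7, tid)            0x7fff
step 6: s <- max(tid, q)             0x7fff
step 7: u <- ((s * tid) + u)         0x8000
step 8: u <- ((3 // -2) * (3 % 4))   0x8000
step 9: u <- 6                       0x8000

Answer: 10 steps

q: 24,24,24,24,24,24,24,24,24,24,24,24,24,24,24,4
u: 7,7,7,7,7,7,7,7,7,7,7,7,7,7,7,6
s: 24,24,24,24,24,24,24,24,24,24,24,24,24,24,24,-16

steps = 10; useful = 112; efficiency = 112/160 = 7/10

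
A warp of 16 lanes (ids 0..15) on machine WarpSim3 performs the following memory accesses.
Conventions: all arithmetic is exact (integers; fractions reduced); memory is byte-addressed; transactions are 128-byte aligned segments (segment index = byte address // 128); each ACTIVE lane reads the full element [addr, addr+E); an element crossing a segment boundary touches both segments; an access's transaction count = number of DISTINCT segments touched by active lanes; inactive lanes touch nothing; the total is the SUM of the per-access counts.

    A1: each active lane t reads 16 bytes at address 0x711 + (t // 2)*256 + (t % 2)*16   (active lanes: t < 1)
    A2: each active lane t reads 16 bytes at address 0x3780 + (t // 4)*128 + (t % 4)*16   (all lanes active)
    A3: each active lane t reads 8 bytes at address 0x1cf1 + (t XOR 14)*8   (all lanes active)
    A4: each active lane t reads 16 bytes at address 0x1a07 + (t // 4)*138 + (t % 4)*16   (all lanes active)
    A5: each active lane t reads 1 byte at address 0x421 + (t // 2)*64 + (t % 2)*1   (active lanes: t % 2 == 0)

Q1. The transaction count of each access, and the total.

A1: 1 transaction
A2: 4 transactions
A3: 2 transactions
A4: 4 transactions
A5: 4 transactions

Answer: 1,4,2,4,4; total 15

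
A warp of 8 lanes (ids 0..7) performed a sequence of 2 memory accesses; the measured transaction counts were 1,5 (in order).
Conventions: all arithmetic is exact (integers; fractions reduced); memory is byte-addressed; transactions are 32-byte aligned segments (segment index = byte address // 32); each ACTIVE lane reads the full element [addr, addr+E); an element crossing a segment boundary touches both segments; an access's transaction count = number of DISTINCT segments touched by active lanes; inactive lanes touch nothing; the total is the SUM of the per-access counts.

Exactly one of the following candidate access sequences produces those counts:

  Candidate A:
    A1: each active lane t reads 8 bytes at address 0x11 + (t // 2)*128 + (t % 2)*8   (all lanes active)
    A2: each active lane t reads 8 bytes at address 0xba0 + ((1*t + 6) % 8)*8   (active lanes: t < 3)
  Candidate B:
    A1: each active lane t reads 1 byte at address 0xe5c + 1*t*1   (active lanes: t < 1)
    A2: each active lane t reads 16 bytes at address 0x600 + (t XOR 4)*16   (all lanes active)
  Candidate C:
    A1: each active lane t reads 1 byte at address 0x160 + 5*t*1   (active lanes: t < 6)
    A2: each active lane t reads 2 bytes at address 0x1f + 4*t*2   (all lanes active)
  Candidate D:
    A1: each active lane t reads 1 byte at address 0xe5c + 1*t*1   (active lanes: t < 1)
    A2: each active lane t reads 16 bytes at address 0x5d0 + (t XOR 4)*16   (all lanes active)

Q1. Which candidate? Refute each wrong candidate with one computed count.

A: A1 gives 8 transactions, not 1
B: A2 gives 4 transactions, not 5
C: A2 gives 3 transactions, not 5
D: all counts match (1,5)

Answer: D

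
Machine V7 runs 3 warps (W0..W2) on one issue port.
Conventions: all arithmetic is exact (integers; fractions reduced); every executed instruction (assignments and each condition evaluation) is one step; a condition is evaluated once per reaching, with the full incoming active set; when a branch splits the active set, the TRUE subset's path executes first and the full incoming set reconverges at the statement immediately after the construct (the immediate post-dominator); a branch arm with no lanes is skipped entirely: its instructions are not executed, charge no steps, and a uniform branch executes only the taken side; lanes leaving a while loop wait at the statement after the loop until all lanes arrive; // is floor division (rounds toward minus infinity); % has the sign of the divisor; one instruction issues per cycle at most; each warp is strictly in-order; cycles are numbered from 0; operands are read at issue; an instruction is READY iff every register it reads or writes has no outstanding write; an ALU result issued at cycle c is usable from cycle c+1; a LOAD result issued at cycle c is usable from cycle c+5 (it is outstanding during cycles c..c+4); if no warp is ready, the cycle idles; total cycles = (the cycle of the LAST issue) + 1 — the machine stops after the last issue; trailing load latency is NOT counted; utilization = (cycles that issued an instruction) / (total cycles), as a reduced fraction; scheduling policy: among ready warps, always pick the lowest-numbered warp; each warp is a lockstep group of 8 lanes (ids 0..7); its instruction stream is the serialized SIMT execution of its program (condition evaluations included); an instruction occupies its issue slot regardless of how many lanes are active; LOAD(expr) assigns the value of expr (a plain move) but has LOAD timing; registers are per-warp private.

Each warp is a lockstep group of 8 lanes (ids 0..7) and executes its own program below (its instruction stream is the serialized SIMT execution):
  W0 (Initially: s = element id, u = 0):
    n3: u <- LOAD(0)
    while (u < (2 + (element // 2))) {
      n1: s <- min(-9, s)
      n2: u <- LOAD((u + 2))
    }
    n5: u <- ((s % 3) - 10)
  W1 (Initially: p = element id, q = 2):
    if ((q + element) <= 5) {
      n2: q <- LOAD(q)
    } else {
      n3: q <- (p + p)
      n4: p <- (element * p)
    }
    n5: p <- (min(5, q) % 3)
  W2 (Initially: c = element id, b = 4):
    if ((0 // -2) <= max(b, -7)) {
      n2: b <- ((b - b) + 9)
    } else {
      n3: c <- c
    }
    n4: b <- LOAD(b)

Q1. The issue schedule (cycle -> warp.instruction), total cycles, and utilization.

cycle 0: W0.I0
cycle 1: W1.I0
cycle 2: W1.I1
cycle 3: W2.I0
cycle 4: W2.I1
cycle 5: W0.I1
cycle 6: W0.I2
cycle 7: W0.I3
cycle 8: W1.I2
cycle 9: W1.I3
cycle 10: W1.I4
cycle 11: W2.I2
cycle 12: W0.I4
cycle 13: W0.I5
cycle 14: W0.I6
cycle 15: idle
cycle 16: idle
cycle 17: idle
cycle 18: idle
cycle 19: W0.I7
cycle 20: W0.I8
cycle 21: W0.I9
cycle 22: idle
cycle 23: idle
cycle 24: idle
cycle 25: idle
cycle 26: W0.I10
cycle 27: W0.I11

Answer: 28 cycles, utilization 5/7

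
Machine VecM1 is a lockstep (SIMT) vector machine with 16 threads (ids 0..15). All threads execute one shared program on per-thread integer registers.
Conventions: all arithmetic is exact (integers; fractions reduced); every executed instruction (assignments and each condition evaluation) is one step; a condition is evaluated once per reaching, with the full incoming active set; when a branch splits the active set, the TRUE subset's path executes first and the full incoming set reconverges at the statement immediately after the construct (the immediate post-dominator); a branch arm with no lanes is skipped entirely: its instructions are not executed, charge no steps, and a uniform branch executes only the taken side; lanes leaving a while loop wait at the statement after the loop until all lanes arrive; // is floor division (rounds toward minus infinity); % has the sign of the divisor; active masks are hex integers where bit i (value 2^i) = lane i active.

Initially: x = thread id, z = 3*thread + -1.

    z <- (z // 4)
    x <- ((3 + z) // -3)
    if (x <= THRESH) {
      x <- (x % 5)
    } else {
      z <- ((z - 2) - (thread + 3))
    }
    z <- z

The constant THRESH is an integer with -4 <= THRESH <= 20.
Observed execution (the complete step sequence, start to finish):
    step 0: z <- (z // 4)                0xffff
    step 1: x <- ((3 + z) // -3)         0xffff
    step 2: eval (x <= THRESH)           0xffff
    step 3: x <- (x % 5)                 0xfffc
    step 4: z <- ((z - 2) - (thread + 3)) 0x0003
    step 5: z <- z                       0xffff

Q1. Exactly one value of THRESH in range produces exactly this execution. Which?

Answer: THRESH = -2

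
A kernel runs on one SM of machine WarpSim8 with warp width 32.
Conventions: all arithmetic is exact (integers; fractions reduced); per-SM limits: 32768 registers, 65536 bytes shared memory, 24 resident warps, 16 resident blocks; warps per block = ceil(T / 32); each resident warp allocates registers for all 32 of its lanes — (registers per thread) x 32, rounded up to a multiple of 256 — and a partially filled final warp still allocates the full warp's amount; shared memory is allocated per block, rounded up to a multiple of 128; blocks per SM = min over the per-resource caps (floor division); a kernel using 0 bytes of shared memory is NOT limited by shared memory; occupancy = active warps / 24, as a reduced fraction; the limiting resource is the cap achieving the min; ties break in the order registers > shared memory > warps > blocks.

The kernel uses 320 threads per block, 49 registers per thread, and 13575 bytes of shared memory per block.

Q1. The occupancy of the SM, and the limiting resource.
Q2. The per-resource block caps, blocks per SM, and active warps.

Answer: occupancy 5/12, limited by registers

registers: 1 block
shared memory: 4 blocks
warps: 2 blocks
blocks: 16 blocks

Answer: 1 block, 10 active warps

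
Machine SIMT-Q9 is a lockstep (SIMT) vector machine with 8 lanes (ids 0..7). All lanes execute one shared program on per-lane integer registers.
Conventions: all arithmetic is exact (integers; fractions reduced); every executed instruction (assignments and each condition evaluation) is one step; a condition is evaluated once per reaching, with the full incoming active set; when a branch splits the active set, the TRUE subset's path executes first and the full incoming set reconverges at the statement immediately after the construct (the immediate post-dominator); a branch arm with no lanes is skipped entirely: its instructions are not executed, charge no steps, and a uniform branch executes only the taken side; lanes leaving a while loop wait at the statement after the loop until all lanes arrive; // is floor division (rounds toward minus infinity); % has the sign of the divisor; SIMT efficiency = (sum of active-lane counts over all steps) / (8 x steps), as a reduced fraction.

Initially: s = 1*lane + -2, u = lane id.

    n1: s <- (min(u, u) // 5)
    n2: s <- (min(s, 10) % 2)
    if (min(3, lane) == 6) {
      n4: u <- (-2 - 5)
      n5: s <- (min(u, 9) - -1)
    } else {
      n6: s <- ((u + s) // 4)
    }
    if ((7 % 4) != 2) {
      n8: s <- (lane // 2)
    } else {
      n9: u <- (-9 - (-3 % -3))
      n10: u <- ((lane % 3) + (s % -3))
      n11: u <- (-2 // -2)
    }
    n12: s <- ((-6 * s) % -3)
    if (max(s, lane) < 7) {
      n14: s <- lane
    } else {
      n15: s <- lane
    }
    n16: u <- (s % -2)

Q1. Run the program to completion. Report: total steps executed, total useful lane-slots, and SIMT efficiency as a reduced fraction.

Answer: 11 steps, 80 useful, 10/11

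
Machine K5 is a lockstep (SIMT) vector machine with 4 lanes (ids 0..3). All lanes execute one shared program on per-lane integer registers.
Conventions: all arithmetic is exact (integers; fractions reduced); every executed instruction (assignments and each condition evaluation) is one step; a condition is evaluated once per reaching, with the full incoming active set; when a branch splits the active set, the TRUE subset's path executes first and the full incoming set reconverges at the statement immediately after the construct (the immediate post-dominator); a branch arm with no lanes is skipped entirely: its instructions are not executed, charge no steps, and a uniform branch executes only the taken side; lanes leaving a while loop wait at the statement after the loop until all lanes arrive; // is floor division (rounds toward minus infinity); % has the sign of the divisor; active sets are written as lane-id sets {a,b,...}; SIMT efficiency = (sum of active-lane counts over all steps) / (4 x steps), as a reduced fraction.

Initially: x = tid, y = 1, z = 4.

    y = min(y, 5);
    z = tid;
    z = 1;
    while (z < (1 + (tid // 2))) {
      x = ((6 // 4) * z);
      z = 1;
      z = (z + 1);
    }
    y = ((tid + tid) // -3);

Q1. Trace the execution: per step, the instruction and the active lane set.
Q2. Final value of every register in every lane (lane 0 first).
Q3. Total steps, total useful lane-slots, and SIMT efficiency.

step 0: y <- min(y, 5)               {0,1,2,3}
step 1: z <- tid                     {0,1,2,3}
step 2: z <- 1                       {0,1,2,3}
step 3: eval (z < (1 + (tid // 2)))  {0,1,2,3}
step 4: x <- ((6 // 4) * z)          {2,3}
step 5: z <- 1                       {2,3}
step 6: z <- (z + 1)                 {2,3}
step 7: eval (z < (1 + (tid // 2)))  {2,3}
step 8: y <- ((tid + tid) // -3)     {0,1,2,3}

Answer: 9 steps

x: 0,1,1,1
y: 0,-1,-2,-2
z: 1,1,2,2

steps = 9; useful = 28; efficiency = 28/36 = 7/9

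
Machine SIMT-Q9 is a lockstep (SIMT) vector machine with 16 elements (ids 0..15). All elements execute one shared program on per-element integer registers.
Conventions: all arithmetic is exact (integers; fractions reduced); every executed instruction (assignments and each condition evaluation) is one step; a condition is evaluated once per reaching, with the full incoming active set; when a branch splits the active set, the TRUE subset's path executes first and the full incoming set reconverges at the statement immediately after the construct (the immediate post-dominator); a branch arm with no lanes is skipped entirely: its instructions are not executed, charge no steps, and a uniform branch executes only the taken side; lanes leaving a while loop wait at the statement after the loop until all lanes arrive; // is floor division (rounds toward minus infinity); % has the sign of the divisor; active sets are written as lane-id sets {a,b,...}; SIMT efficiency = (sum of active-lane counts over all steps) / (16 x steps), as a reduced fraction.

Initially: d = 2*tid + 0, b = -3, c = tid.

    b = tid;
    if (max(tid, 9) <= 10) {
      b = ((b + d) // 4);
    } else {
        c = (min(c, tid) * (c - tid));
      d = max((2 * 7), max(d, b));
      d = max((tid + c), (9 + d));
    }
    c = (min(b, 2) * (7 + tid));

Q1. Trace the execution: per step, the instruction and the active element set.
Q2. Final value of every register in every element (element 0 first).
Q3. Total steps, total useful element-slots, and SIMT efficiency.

step 0: b <- tid                     {0,1,2,3,4,5,6,7,8,9,10,11,12,13,14,15}
step 1: eval (max(tid, 9) <= 10)     {0,1,2,3,4,5,6,7,8,9,10,11,12,13,14,15}
step 2: b <- ((b + d) // 4)          {0,1,2,3,4,5,6,7,8,9,10}
step 3: c <- (min(c, tid) * (c - tid)) {11,12,13,14,15}
step 4: d <- max((2 * 7), max(d, b)) {11,12,13,14,15}
step 5: d <- max((tid + c), (9 + d)) {11,12,13,14,15}
step 6: c <- (min(b, 2) * (7 + tid)) {0,1,2,3,4,5,6,7,8,9,10,11,12,13,14,15}

Answer: 7 steps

d: 0,2,4,6,8,10,12,14,16,18,20,31,33,35,37,39
b: 0,0,1,2,3,3,4,5,6,6,7,11,12,13,14,15
c: 0,0,9,20,22,24,26,28,30,32,34,36,38,40,42,44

steps = 7; useful = 74; efficiency = 74/112 = 37/56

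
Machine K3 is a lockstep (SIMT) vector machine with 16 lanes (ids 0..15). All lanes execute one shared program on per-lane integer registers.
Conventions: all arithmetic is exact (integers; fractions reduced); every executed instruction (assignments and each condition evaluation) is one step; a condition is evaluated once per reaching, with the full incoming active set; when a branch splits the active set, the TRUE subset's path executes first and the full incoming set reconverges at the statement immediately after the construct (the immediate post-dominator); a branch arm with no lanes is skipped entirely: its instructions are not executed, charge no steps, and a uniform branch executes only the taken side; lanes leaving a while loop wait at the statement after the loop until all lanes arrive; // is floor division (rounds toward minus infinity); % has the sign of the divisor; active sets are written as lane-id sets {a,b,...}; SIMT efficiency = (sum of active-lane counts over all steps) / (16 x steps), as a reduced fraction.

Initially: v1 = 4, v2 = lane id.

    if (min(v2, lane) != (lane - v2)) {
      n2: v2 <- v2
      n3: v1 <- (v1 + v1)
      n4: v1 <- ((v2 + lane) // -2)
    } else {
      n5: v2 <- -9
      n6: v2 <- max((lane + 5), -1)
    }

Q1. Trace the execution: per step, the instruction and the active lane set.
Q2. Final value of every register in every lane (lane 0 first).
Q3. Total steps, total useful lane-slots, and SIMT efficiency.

step 0: eval (min(v2, lane) != (lane - v2)) {0,1,2,3,4,5,6,7,8,9,10,11,12,13,14,15}
step 1: v2 <- v2                     {1,2,3,4,5,6,7,8,9,10,11,12,13,14,15}
step 2: v1 <- (v1 + v1)              {1,2,3,4,5,6,7,8,9,10,11,12,13,14,15}
step 3: v1 <- ((v2 + lane) // -2)    {1,2,3,4,5,6,7,8,9,10,11,12,13,14,15}
step 4: v2 <- -9                     {0}
step 5: v2 <- max((lane + 5), -1)    {0}

Answer: 6 steps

v1: 4,-1,-2,-3,-4,-5,-6,-7,-8,-9,-10,-11,-12,-13,-14,-15
v2: 5,1,2,3,4,5,6,7,8,9,10,11,12,13,14,15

steps = 6; useful = 63; efficiency = 63/96 = 21/32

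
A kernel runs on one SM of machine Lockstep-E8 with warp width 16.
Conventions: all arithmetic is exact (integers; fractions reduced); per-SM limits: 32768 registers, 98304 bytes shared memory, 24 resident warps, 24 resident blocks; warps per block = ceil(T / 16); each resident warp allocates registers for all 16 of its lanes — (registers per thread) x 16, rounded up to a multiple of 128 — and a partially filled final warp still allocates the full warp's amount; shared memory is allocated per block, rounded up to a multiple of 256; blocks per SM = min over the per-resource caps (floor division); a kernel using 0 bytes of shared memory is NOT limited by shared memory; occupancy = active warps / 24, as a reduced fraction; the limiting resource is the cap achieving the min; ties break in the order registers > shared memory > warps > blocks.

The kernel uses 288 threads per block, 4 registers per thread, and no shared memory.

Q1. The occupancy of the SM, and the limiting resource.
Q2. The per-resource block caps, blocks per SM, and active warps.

Answer: occupancy 3/4, limited by warps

registers: 14 blocks
shared memory: no limit (kernel uses none)
warps: 1 block
blocks: 24 blocks

Answer: 1 block, 18 active warps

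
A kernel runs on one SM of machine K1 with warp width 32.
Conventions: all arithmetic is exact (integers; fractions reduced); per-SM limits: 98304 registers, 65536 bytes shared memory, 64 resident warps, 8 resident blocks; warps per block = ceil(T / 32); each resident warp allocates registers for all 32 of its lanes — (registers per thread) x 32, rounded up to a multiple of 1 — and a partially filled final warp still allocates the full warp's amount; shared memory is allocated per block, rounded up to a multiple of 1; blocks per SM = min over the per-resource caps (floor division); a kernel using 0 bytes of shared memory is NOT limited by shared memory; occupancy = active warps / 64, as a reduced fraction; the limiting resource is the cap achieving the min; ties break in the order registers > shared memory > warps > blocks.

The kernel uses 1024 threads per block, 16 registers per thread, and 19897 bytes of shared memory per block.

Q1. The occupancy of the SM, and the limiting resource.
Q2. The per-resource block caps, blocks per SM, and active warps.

Answer: occupancy 1, limited by warps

registers: 6 blocks
shared memory: 3 blocks
warps: 2 blocks
blocks: 8 blocks

Answer: 2 blocks, 64 active warps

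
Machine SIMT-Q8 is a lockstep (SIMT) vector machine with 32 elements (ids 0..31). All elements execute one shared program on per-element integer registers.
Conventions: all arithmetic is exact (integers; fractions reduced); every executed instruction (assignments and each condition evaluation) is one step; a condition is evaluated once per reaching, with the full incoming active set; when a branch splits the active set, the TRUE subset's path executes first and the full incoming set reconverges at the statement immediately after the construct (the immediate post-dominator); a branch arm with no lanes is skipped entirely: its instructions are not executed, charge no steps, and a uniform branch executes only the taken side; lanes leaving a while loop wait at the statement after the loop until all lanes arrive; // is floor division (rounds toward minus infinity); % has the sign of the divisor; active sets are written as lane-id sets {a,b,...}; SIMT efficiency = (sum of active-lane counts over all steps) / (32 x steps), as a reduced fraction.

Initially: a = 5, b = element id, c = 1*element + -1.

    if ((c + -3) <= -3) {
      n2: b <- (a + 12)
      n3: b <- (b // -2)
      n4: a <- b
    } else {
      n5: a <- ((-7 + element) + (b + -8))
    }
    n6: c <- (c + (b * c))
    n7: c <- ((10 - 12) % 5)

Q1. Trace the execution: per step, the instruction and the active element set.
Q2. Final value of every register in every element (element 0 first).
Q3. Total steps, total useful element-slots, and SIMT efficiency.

step 0: eval ((c + -3) <= -3)        {0,1,2,3,4,5,6,7,8,9,10,11,12,13,14,15,16,17,18,19,20,21,22,23,24,25,26,27,28,29,30,31}
step 1: b <- (a + 12)                {0,1}
step 2: b <- (b // -2)               {0,1}
step 3: a <- b                       {0,1}
step 4: a <- ((-7 + element) + (b + -8)) {2,3,4,5,6,7,8,9,10,11,12,13,14,15,16,17,18,19,20,21,22,23,24,25,26,27,28,29,30,31}
step 5: c <- (c + (b * c))           {0,1,2,3,4,5,6,7,8,9,10,11,12,13,14,15,16,17,18,19,20,21,22,23,24,25,26,27,28,29,30,31}
step 6: c <- ((10 - 12) % 5)         {0,1,2,3,4,5,6,7,8,9,10,11,12,13,14,15,16,17,18,19,20,21,22,23,24,25,26,27,28,29,30,31}

Answer: 7 steps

a: -9,-9,-11,-9,-7,-5,-3,-1,1,3,5,7,9,11,13,15,17,19,21,23,25,27,29,31,33,35,37,39,41,43,45,47
b: -9,-9,2,3,4,5,6,7,8,9,10,11,12,13,14,15,16,17,18,19,20,21,22,23,24,25,26,27,28,29,30,31
c: 3,3,3,3,3,3,3,3,3,3,3,3,3,3,3,3,3,3,3,3,3,3,3,3,3,3,3,3,3,3,3,3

steps = 7; useful = 132; efficiency = 132/224 = 33/56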